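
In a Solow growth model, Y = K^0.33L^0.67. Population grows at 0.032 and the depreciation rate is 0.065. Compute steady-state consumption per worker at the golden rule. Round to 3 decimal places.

c_gold ≈ 1.225

Capital per worker breaks even when investment replaces (n + δ)·k; here n + δ = 0.097.
Golden rule sets MPK = n+δ: 0.33·k^(0.33−1) = 0.097, so k_gold = (0.33/0.097)^(1/0.67) ≈ 6.2179.
y_gold = 6.2179^0.33 ≈ 1.8277.
c_gold = y_gold − (n+δ)·k_gold = 1.8277 − 0.097·6.2179 ≈ 1.2246.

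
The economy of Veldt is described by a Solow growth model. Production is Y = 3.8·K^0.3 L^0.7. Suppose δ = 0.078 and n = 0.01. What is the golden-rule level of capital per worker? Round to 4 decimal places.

k_gold ≈ 38.8306

Capital per worker breaks even when investment replaces (n + δ)·k; here n + δ = 0.088.
Golden rule sets MPK = n+δ: 0.3·3.8·k^(0.3−1) = 0.088, so k_gold = (0.3·3.8/0.088)^(1/0.7) ≈ 38.8306.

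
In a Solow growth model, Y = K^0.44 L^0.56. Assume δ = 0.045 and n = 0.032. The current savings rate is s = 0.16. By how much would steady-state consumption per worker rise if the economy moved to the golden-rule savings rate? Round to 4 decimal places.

Δc ≈ 0.7104

Break-even investment rate: n + δ = 0.032 + 0.045 = 0.077.
Current steady state (s = 0.16): k* = (0.16/0.077)^(1/0.56) ≈ 3.6914, y* = 3.6914^0.44 ≈ 1.7765, c* = (1−0.16)·1.7765 ≈ 1.4923.
Setting f'(k) = n+δ gives 0.44·k^(0.44−1) = 0.077, hence k_gold = (0.44/0.077)^(1/0.56) ≈ 22.4759.
y_gold = 22.4759^0.44 ≈ 3.9333, c_gold = y_gold − 0.077·k_gold ≈ 2.2026.
Gain: Δc = 2.2026 − 1.4923 ≈ 0.7104.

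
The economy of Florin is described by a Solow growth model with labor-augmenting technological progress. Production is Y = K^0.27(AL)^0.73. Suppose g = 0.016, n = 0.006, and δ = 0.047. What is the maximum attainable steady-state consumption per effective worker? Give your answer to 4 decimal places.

Break-even investment rate: n + g + δ = 0.006 + 0.016 + 0.047 = 0.069.
Setting f'(k) = n+g+δ gives 0.27·k^(0.27−1) = 0.069, hence k_gold = (0.27/0.069)^(1/0.73) ≈ 6.4813.
y_gold = 6.4813^0.27 ≈ 1.6563.
c_gold = y_gold − (n+g+δ)·k_gold = 1.6563 − 0.069·6.4813 ≈ 1.2091.

c_gold ≈ 1.2091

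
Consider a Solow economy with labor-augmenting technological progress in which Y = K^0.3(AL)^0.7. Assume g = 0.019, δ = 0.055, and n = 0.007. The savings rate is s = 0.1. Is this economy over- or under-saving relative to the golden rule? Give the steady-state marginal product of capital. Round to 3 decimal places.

under-saving; MPK ≈ 0.243

Capital per effective worker breaks even when investment replaces (n + g + δ)·k; here n + g + δ = 0.081.
Steady-state k*: s·k^0.3 = 0.081·k gives k* = (0.1/0.081)^(1/0.7) ≈ 1.3512.
MPK = 0.3·1.3512^(-0.7) ≈ 0.2430.
MPK > n+g+δ = 0.081, so the economy is dynamically efficient (under-saving).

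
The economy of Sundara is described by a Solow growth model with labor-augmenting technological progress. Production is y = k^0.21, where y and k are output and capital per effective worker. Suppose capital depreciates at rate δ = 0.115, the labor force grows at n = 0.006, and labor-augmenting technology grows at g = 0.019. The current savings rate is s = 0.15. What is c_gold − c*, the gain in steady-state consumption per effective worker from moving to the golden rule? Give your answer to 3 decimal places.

The effective depreciation rate is n + g + δ = 0.006 + 0.019 + 0.115 = 0.14.
Current steady state (s = 0.15): k* = (0.15/0.14)^(1/0.79) ≈ 1.0913, y* = 1.0913^0.21 ≈ 1.0185, c* = (1−0.15)·1.0185 ≈ 0.8657.
Maximizing c = f(k) − (n+g+δ)·k gives f'(k) = n+g+δ, i.e. 0.21·k^(0.21−1) = 0.14, so k_gold = (0.21/0.14)^(1/0.79) ≈ 1.6707.
y_gold = 1.6707^0.21 ≈ 1.1138, c_gold = y_gold − 0.14·k_gold ≈ 0.8799.
Gain: Δc = 0.8799 − 0.8657 ≈ 0.0142.

Δc ≈ 0.014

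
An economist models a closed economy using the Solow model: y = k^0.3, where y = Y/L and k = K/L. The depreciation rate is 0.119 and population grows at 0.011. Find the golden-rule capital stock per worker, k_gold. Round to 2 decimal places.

k_gold ≈ 3.30

Break-even investment rate: n + δ = 0.011 + 0.119 = 0.13.
Golden rule sets MPK = n+δ: 0.3·k^(0.3−1) = 0.13, so k_gold = (0.3/0.13)^(1/0.7) ≈ 3.3024.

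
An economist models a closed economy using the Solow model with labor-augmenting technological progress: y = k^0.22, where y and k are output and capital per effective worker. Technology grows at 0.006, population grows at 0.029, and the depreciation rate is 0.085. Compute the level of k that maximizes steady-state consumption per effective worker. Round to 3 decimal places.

The effective depreciation rate is n + g + δ = 0.029 + 0.006 + 0.085 = 0.12.
At the golden rule the marginal product of capital equals n+g+δ: 0.22·k^(0.22−1) = 0.12. Solving, k_gold = (0.22/0.12)^(1/0.78) ≈ 2.1751.

k_gold ≈ 2.175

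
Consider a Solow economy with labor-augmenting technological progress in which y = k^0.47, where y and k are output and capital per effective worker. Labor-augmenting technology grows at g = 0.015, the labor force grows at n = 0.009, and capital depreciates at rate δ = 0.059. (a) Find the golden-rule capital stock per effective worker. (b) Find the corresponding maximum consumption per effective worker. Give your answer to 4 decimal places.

Capital per effective worker breaks even when investment replaces (n + g + δ)·k; here n + g + δ = 0.083.
Setting f'(k) = n+g+δ gives 0.47·k^(0.47−1) = 0.083, hence k_gold = (0.47/0.083)^(1/0.53) ≈ 26.3507.
y_gold = 26.3507^0.47 ≈ 4.6534; c_gold = y_gold − 0.083·k_gold ≈ 2.4663.

(a) k_gold ≈ 26.3507; (b) c_gold ≈ 2.4663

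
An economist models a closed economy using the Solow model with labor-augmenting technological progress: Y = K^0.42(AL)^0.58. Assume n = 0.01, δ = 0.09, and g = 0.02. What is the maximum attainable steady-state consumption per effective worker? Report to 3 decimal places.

The effective depreciation rate is n + g + δ = 0.01 + 0.02 + 0.09 = 0.12.
Maximizing c = f(k) − (n+g+δ)·k gives f'(k) = n+g+δ, i.e. 0.42·k^(0.42−1) = 0.12, so k_gold = (0.42/0.12)^(1/0.58) ≈ 8.6706.
y_gold = 8.6706^0.42 ≈ 2.4773.
c_gold = y_gold − (n+g+δ)·k_gold = 2.4773 − 0.12·8.6706 ≈ 1.4368.

c_gold ≈ 1.437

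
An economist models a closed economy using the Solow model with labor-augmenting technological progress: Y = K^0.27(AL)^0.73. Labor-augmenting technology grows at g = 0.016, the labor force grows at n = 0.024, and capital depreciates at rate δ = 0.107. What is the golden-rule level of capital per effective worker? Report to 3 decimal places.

Capital per effective worker breaks even when investment replaces (n + g + δ)·k; here n + g + δ = 0.147.
Golden rule sets MPK = n+g+δ: 0.27·k^(0.27−1) = 0.147, so k_gold = (0.27/0.147)^(1/0.73) ≈ 2.2999.

k_gold ≈ 2.300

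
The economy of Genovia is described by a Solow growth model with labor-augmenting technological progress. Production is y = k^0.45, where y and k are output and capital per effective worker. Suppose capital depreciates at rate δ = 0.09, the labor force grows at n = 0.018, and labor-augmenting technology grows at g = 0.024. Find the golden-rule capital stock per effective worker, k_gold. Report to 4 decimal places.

Capital per effective worker breaks even when investment replaces (n + g + δ)·k; here n + g + δ = 0.132.
At the golden rule the marginal product of capital equals n+g+δ: 0.45·k^(0.45−1) = 0.132. Solving, k_gold = (0.45/0.132)^(1/0.55) ≈ 9.2989.

k_gold ≈ 9.2989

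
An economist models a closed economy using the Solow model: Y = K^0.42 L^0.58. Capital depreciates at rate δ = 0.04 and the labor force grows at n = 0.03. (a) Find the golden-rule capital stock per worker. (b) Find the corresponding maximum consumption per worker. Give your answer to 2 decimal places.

(a) k_gold ≈ 21.96; (b) c_gold ≈ 2.12

Break-even investment rate: n + δ = 0.03 + 0.04 = 0.07.
Setting f'(k) = n+δ gives 0.42·k^(0.42−1) = 0.07, hence k_gold = (0.42/0.07)^(1/0.58) ≈ 21.9604.
y_gold = 21.9604^0.42 ≈ 3.6601; c_gold = y_gold − 0.07·k_gold ≈ 2.1228.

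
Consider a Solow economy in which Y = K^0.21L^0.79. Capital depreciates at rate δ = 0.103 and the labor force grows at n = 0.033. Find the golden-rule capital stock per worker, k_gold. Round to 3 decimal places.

The effective depreciation rate is n + δ = 0.033 + 0.103 = 0.136.
Maximizing c = f(k) − (n+δ)·k gives f'(k) = n+δ, i.e. 0.21·k^(0.21−1) = 0.136, so k_gold = (0.21/0.136)^(1/0.79) ≈ 1.7331.

k_gold ≈ 1.733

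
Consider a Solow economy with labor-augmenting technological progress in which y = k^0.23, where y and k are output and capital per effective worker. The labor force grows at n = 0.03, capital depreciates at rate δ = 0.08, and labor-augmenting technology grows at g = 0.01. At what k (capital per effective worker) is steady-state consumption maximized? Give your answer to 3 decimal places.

Break-even investment rate: n + g + δ = 0.03 + 0.01 + 0.08 = 0.12.
At the golden rule the marginal product of capital equals n+g+δ: 0.23·k^(0.23−1) = 0.12. Solving, k_gold = (0.23/0.12)^(1/0.77) ≈ 2.3278.

k_gold ≈ 2.328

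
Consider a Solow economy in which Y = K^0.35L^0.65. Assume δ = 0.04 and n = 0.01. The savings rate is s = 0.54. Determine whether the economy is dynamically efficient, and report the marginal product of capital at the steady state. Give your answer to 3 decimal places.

Break-even investment rate: n + δ = 0.01 + 0.04 = 0.05.
Steady-state k*: s·k^0.35 = 0.05·k gives k* = (0.54/0.05)^(1/0.65) ≈ 38.8940.
MPK = 0.35·38.8940^(-0.65) ≈ 0.0324.
MPK < n+δ = 0.05, so the economy is dynamically inefficient (over-saving).

dynamically inefficient; MPK ≈ 0.032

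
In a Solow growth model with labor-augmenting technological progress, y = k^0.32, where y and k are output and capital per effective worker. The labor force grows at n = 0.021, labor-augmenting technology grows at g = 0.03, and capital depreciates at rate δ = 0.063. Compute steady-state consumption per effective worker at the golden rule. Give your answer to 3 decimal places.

Capital per effective worker breaks even when investment replaces (n + g + δ)·k; here n + g + δ = 0.114.
Setting f'(k) = n+g+δ gives 0.32·k^(0.32−1) = 0.114, hence k_gold = (0.32/0.114)^(1/0.68) ≈ 4.5623.
y_gold = 4.5623^0.32 ≈ 1.6253.
c_gold = y_gold − (n+g+δ)·k_gold = 1.6253 − 0.114·4.5623 ≈ 1.1052.

c_gold ≈ 1.105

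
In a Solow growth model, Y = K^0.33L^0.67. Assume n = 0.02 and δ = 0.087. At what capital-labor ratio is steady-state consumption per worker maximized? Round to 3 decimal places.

Break-even investment rate: n + δ = 0.02 + 0.087 = 0.107.
Golden rule sets MPK = n+δ: 0.33·k^(0.33−1) = 0.107, so k_gold = (0.33/0.107)^(1/0.67) ≈ 5.3709.

k_gold ≈ 5.371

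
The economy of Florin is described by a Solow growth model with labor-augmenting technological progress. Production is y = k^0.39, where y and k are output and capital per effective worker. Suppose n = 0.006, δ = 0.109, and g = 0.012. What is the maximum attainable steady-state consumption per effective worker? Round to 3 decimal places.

Break-even investment rate: n + g + δ = 0.006 + 0.012 + 0.109 = 0.127.
Maximizing c = f(k) − (n+g+δ)·k gives f'(k) = n+g+δ, i.e. 0.39·k^(0.39−1) = 0.127, so k_gold = (0.39/0.127)^(1/0.61) ≈ 6.2920.
y_gold = 6.2920^0.39 ≈ 2.0489.
c_gold = y_gold − (n+g+δ)·k_gold = 2.0489 − 0.127·6.2920 ≈ 1.2498.

c_gold ≈ 1.250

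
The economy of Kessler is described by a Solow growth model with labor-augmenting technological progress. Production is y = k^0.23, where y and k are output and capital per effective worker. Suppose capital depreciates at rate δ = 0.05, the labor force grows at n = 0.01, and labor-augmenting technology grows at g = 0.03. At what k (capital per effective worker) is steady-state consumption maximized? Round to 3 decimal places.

k_gold ≈ 3.382

Capital per effective worker breaks even when investment replaces (n + g + δ)·k; here n + g + δ = 0.09.
Setting f'(k) = n+g+δ gives 0.23·k^(0.23−1) = 0.09, hence k_gold = (0.23/0.09)^(1/0.77) ≈ 3.3822.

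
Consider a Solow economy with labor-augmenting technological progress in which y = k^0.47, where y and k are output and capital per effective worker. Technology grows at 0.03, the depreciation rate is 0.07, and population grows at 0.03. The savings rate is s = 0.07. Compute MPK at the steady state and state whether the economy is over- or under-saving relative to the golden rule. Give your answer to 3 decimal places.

under-saving; MPK ≈ 0.873

The effective depreciation rate is n + g + δ = 0.03 + 0.03 + 0.07 = 0.13.
Steady-state k*: s·k^0.47 = 0.13·k gives k* = (0.07/0.13)^(1/0.53) ≈ 0.3110.
MPK = 0.47·0.3110^(-0.53) ≈ 0.8729.
MPK > n+g+δ = 0.13, so the economy is dynamically efficient (under-saving).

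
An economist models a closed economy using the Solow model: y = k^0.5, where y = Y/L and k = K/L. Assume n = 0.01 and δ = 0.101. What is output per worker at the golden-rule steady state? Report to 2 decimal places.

y_gold ≈ 4.50

The effective depreciation rate is n + δ = 0.01 + 0.101 = 0.111.
Golden rule sets MPK = n+δ: 0.5·k^(0.5−1) = 0.111, so k_gold = (0.5/0.111)^(1/0.5) ≈ 20.2906.
Output: y_gold = k_gold^0.5 = 20.2906^0.5 ≈ 4.5045.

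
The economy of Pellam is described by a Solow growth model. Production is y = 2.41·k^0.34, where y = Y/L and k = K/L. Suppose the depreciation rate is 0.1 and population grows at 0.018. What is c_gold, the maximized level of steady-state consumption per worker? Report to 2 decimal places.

c_gold ≈ 4.32

Break-even investment rate: n + δ = 0.018 + 0.1 = 0.118.
Setting f'(k) = n+δ gives 0.34·2.41·k^(0.34−1) = 0.118, hence k_gold = (0.34·2.41/0.118)^(1/0.66) ≈ 18.8440.
y_gold = 2.41·18.8440^0.34 ≈ 6.5400.
c_gold = y_gold − (n+δ)·k_gold = 6.5400 − 0.118·18.8440 ≈ 4.3164.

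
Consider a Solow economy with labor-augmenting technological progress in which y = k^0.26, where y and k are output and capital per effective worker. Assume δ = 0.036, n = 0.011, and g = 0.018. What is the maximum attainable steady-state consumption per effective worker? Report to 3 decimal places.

c_gold ≈ 1.204

Break-even investment rate: n + g + δ = 0.011 + 0.018 + 0.036 = 0.065.
Golden rule sets MPK = n+g+δ: 0.26·k^(0.26−1) = 0.065, so k_gold = (0.26/0.065)^(1/0.74) ≈ 6.5102.
y_gold = 6.5102^0.26 ≈ 1.6276.
c_gold = y_gold − (n+g+δ)·k_gold = 1.6276 − 0.065·6.5102 ≈ 1.2044.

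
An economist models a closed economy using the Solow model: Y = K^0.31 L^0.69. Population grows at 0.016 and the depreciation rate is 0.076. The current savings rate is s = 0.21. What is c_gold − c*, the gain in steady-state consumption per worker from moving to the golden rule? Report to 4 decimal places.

Δc ≈ 0.0463

n + δ = 0.016 + 0.076 = 0.092.
Current steady state (s = 0.21): k* = (0.21/0.092)^(1/0.69) ≈ 3.3072, y* = 3.3072^0.31 ≈ 1.4489, c* = (1−0.21)·1.4489 ≈ 1.1446.
Maximizing c = f(k) − (n+δ)·k gives f'(k) = n+δ, i.e. 0.31·k^(0.31−1) = 0.092, so k_gold = (0.31/0.092)^(1/0.69) ≈ 5.8157.
y_gold = 5.8157^0.31 ≈ 1.7259, c_gold = y_gold − 0.092·k_gold ≈ 1.1909.
Gain: Δc = 1.1909 − 1.1446 ≈ 0.0463.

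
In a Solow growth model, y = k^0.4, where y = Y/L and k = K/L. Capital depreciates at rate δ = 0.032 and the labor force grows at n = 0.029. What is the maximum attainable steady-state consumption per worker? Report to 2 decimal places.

c_gold ≈ 2.10

Break-even investment rate: n + δ = 0.029 + 0.032 = 0.061.
Setting f'(k) = n+δ gives 0.4·k^(0.4−1) = 0.061, hence k_gold = (0.4/0.061)^(1/0.6) ≈ 22.9730.
y_gold = 22.9730^0.4 ≈ 3.5034.
c_gold = y_gold − (n+δ)·k_gold = 3.5034 − 0.061·22.9730 ≈ 2.1020.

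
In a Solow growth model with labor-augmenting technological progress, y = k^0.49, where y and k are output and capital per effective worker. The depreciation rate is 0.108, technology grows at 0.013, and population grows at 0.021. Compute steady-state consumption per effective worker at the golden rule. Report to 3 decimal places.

c_gold ≈ 1.676

The effective depreciation rate is n + g + δ = 0.021 + 0.013 + 0.108 = 0.142.
At the golden rule the marginal product of capital equals n+g+δ: 0.49·k^(0.49−1) = 0.142. Solving, k_gold = (0.49/0.142)^(1/0.51) ≈ 11.3428.
y_gold = 11.3428^0.49 ≈ 3.2871.
c_gold = y_gold − (n+g+δ)·k_gold = 3.2871 − 0.142·11.3428 ≈ 1.6764.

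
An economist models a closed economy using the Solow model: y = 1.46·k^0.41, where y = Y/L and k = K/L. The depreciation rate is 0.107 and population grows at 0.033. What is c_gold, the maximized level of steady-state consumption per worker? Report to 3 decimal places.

Break-even investment rate: n + δ = 0.033 + 0.107 = 0.14.
Maximizing c = f(k) − (n+δ)·k gives f'(k) = n+δ, i.e. 0.41·1.46·k^(0.41−1) = 0.14, so k_gold = (0.41·1.46/0.14)^(1/0.59) ≈ 11.7356.
y_gold = 1.46·11.7356^0.41 ≈ 4.0073.
c_gold = y_gold − (n+δ)·k_gold = 4.0073 − 0.14·11.7356 ≈ 2.3643.

c_gold ≈ 2.364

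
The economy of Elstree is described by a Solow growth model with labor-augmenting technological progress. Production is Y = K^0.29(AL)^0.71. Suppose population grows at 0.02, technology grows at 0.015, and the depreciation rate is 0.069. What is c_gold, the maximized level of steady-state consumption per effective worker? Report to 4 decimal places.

Capital per effective worker breaks even when investment replaces (n + g + δ)·k; here n + g + δ = 0.104.
At the golden rule the marginal product of capital equals n+g+δ: 0.29·k^(0.29−1) = 0.104. Solving, k_gold = (0.29/0.104)^(1/0.71) ≈ 4.2391.
y_gold = 4.2391^0.29 ≈ 1.5202.
c_gold = y_gold − (n+g+δ)·k_gold = 1.5202 − 0.104·4.2391 ≈ 1.0794.

c_gold ≈ 1.0794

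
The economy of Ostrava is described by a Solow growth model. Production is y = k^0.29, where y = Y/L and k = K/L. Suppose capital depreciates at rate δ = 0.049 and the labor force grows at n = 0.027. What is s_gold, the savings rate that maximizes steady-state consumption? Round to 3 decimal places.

n + δ = 0.027 + 0.049 = 0.076.
At the golden rule MPK = n+δ, and in any Cobb-Douglas steady state s = (n+δ)·k/y = MPK·k/y = capital's share 0.29.

s_gold = 0.290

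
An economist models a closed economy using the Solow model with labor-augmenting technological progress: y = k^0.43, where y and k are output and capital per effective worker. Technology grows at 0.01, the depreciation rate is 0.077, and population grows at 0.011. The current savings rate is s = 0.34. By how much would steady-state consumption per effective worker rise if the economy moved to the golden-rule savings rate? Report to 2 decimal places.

Δc ≈ 0.05

Capital per effective worker breaks even when investment replaces (n + g + δ)·k; here n + g + δ = 0.098.
Current steady state (s = 0.34): k* = (0.34/0.098)^(1/0.57) ≈ 8.8677, y* = 8.8677^0.43 ≈ 2.5560, c* = (1−0.34)·2.5560 ≈ 1.6870.
Setting f'(k) = n+g+δ gives 0.43·k^(0.43−1) = 0.098, hence k_gold = (0.43/0.098)^(1/0.57) ≈ 13.3888.
y_gold = 13.3888^0.43 ≈ 3.0514, c_gold = y_gold − 0.098·k_gold ≈ 1.7393.
Gain: Δc = 1.7393 − 1.6870 ≈ 0.0523.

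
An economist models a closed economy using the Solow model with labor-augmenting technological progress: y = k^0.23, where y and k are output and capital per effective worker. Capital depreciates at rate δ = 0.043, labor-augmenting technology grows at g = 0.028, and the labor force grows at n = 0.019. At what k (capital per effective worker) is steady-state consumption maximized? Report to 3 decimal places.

Break-even investment rate: n + g + δ = 0.019 + 0.028 + 0.043 = 0.09.
Golden rule sets MPK = n+g+δ: 0.23·k^(0.23−1) = 0.09, so k_gold = (0.23/0.09)^(1/0.77) ≈ 3.3822.

k_gold ≈ 3.382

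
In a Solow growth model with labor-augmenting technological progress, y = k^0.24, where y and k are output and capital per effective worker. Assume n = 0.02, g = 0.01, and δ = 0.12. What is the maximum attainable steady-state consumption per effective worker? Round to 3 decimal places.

c_gold ≈ 0.882

Capital per effective worker breaks even when investment replaces (n + g + δ)·k; here n + g + δ = 0.15.
Maximizing c = f(k) − (n+g+δ)·k gives f'(k) = n+g+δ, i.e. 0.24·k^(0.24−1) = 0.15, so k_gold = (0.24/0.15)^(1/0.76) ≈ 1.8560.
y_gold = 1.8560^0.24 ≈ 1.1600.
c_gold = y_gold − (n+g+δ)·k_gold = 1.1600 − 0.15·1.8560 ≈ 0.8816.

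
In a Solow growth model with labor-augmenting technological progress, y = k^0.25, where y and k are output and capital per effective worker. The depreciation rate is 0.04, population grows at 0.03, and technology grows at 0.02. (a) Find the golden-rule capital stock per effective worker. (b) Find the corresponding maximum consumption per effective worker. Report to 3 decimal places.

(a) k_gold ≈ 3.905; (b) c_gold ≈ 1.054

Capital per effective worker breaks even when investment replaces (n + g + δ)·k; here n + g + δ = 0.09.
Maximizing c = f(k) − (n+g+δ)·k gives f'(k) = n+g+δ, i.e. 0.25·k^(0.25−1) = 0.09, so k_gold = (0.25/0.09)^(1/0.75) ≈ 3.9048.
y_gold = 3.9048^0.25 ≈ 1.4057; c_gold = y_gold − 0.09·k_gold ≈ 1.0543.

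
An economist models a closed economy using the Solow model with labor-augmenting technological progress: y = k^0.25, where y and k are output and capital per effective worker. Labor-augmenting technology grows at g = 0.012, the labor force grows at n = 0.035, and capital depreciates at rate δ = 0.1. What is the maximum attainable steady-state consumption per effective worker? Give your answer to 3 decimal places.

Break-even investment rate: n + g + δ = 0.035 + 0.012 + 0.1 = 0.147.
Setting f'(k) = n+g+δ gives 0.25·k^(0.25−1) = 0.147, hence k_gold = (0.25/0.147)^(1/0.75) ≈ 2.0300.
y_gold = 2.0300^0.25 ≈ 1.1936.
c_gold = y_gold − (n+g+δ)·k_gold = 1.1936 − 0.147·2.0300 ≈ 0.8952.

c_gold ≈ 0.895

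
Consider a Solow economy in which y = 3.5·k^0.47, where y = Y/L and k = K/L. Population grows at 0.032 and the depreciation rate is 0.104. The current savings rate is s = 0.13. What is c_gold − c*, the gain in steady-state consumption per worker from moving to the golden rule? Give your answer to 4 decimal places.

Capital per worker breaks even when investment replaces (n + δ)·k; here n + δ = 0.136.
Current steady state (s = 0.13): k* = (0.13·3.5/0.136)^(1/0.53) ≈ 9.7627, y* = 3.5·9.7627^0.47 ≈ 10.2133, c* = (1−0.13)·10.2133 ≈ 8.8856.
Maximizing c = f(k) − (n+δ)·k gives f'(k) = n+δ, i.e. 0.47·3.5·k^(0.47−1) = 0.136, so k_gold = (0.47·3.5/0.136)^(1/0.53) ≈ 110.3297.
y_gold = 3.5·110.3297^0.47 ≈ 31.9252, c_gold = y_gold − 0.136·k_gold ≈ 16.9204.
Gain: Δc = 16.9204 − 8.8856 ≈ 8.0348.

Δc ≈ 8.0348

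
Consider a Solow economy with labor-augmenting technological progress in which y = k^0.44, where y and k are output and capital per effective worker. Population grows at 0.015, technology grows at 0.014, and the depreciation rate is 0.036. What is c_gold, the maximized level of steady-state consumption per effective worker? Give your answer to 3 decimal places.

c_gold ≈ 2.516

Break-even investment rate: n + g + δ = 0.015 + 0.014 + 0.036 = 0.065.
Maximizing c = f(k) − (n+g+δ)·k gives f'(k) = n+g+δ, i.e. 0.44·k^(0.44−1) = 0.065, so k_gold = (0.44/0.065)^(1/0.56) ≈ 30.4163.
y_gold = 30.4163^0.44 ≈ 4.4933.
c_gold = y_gold − (n+g+δ)·k_gold = 4.4933 − 0.065·30.4163 ≈ 2.5163.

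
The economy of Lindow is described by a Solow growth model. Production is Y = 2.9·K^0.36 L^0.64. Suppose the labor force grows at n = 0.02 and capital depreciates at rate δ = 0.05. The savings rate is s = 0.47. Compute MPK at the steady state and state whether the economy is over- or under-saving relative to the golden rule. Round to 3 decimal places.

over-saving; MPK ≈ 0.054

Capital per worker breaks even when investment replaces (n + δ)·k; here n + δ = 0.07.
Steady-state k*: s·A·k^0.36 = 0.07·k gives k* = (0.47·2.9/0.07)^(1/0.64) ≈ 103.4389.
MPK = 0.36·2.9·103.4389^(-0.64) ≈ 0.0536.
MPK < n+δ = 0.07, so the economy is dynamically inefficient (over-saving).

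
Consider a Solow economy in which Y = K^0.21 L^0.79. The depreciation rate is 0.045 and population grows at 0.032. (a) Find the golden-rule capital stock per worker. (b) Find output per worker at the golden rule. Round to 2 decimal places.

(a) k_gold ≈ 3.56; (b) y_gold ≈ 1.31

Capital per worker breaks even when investment replaces (n + δ)·k; here n + δ = 0.077.
At the golden rule the marginal product of capital equals n+δ: 0.21·k^(0.21−1) = 0.077. Solving, k_gold = (0.21/0.077)^(1/0.79) ≈ 3.5609.
y_gold = 3.5609^0.21 ≈ 1.3056.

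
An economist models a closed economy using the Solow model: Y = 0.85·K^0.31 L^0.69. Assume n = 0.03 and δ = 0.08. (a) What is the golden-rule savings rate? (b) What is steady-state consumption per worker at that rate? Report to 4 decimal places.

Break-even investment rate: n + δ = 0.03 + 0.08 = 0.11.
For Cobb-Douglas, s_gold equals capital's share: s_gold = 0.31.
Golden rule sets MPK = n+δ: 0.31·0.85·k^(0.31−1) = 0.11, so k_gold = (0.31·0.85/0.11)^(1/0.69) ≈ 3.5468.
y_gold = 0.85·3.5468^0.31 ≈ 1.2585; c_gold = (1−0.31)·y_gold ≈ 0.8684.

(a) s_gold = 0.3100; (b) c_gold ≈ 0.8684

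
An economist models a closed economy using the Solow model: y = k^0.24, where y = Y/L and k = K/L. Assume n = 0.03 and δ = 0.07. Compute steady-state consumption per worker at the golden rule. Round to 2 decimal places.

n + δ = 0.03 + 0.07 = 0.1.
Golden rule sets MPK = n+δ: 0.24·k^(0.24−1) = 0.1, so k_gold = (0.24/0.1)^(1/0.76) ≈ 3.1643.
y_gold = 3.1643^0.24 ≈ 1.3185.
c_gold = y_gold − (n+δ)·k_gold = 1.3185 − 0.1·3.1643 ≈ 1.0020.

c_gold ≈ 1.00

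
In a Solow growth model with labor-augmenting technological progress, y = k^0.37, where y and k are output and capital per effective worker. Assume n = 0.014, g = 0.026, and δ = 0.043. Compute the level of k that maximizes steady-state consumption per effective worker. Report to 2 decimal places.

k_gold ≈ 10.72

The effective depreciation rate is n + g + δ = 0.014 + 0.026 + 0.043 = 0.083.
Setting f'(k) = n+g+δ gives 0.37·k^(0.37−1) = 0.083, hence k_gold = (0.37/0.083)^(1/0.63) ≈ 10.7240.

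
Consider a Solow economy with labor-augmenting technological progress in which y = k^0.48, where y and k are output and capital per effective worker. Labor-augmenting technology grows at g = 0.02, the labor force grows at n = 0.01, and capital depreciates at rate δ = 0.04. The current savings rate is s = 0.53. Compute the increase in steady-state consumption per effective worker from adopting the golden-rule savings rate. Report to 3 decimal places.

Δc ≈ 0.029

n + g + δ = 0.01 + 0.02 + 0.04 = 0.07.
Current steady state (s = 0.53): k* = (0.53/0.07)^(1/0.52) ≈ 49.0599, y* = 49.0599^0.48 ≈ 6.4796, c* = (1−0.53)·6.4796 ≈ 3.0454.
Setting f'(k) = n+g+δ gives 0.48·k^(0.48−1) = 0.07, hence k_gold = (0.48/0.07)^(1/0.52) ≈ 40.5478.
y_gold = 40.5478^0.48 ≈ 5.9132, c_gold = y_gold − 0.07·k_gold ≈ 3.0749.
Gain: Δc = 3.0749 − 3.0454 ≈ 0.0295.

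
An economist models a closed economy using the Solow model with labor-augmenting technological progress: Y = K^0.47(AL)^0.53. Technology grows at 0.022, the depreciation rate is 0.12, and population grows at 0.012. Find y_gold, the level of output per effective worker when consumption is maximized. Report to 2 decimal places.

y_gold ≈ 2.69

n + g + δ = 0.012 + 0.022 + 0.12 = 0.154.
Golden rule sets MPK = n+g+δ: 0.47·k^(0.47−1) = 0.154, so k_gold = (0.47/0.154)^(1/0.53) ≈ 8.2091.
Output: y_gold = k_gold^0.47 = 8.2091^0.47 ≈ 2.6898.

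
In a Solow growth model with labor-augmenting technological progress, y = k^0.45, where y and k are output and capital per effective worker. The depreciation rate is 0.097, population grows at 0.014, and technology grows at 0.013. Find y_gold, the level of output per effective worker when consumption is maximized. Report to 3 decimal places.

Break-even investment rate: n + g + δ = 0.014 + 0.013 + 0.097 = 0.124.
At the golden rule the marginal product of capital equals n+g+δ: 0.45·k^(0.45−1) = 0.124. Solving, k_gold = (0.45/0.124)^(1/0.55) ≈ 10.4184.
Output: y_gold = k_gold^0.45 = 10.4184^0.45 ≈ 2.8709.

y_gold ≈ 2.871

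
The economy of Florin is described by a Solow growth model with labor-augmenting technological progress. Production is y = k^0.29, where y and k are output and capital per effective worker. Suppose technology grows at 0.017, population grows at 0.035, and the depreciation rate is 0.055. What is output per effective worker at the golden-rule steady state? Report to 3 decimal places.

The effective depreciation rate is n + g + δ = 0.035 + 0.017 + 0.055 = 0.107.
Setting f'(k) = n+g+δ gives 0.29·k^(0.29−1) = 0.107, hence k_gold = (0.29/0.107)^(1/0.71) ≈ 4.0727.
Output: y_gold = k_gold^0.29 = 4.0727^0.29 ≈ 1.5027.

y_gold ≈ 1.503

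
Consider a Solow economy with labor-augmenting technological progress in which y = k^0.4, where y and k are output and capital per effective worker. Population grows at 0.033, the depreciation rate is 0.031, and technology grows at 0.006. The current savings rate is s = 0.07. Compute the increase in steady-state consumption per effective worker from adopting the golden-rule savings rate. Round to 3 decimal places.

Δc ≈ 0.988

Break-even investment rate: n + g + δ = 0.033 + 0.006 + 0.031 = 0.07.
Current steady state (s = 0.07): k* = (0.07/0.07)^(1/0.6) ≈ 1.0000, y* = 1.0000^0.4 ≈ 1.0000, c* = (1−0.07)·1.0000 ≈ 0.9300.
Setting f'(k) = n+g+δ gives 0.4·k^(0.4−1) = 0.07, hence k_gold = (0.4/0.07)^(1/0.6) ≈ 18.2643.
y_gold = 18.2643^0.4 ≈ 3.1963, c_gold = y_gold − 0.07·k_gold ≈ 1.9178.
Gain: Δc = 1.9178 − 0.9300 ≈ 0.9878.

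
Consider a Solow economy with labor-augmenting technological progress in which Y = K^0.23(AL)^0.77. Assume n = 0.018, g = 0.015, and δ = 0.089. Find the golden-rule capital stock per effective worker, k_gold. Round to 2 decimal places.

The effective depreciation rate is n + g + δ = 0.018 + 0.015 + 0.089 = 0.122.
Maximizing c = f(k) − (n+g+δ)·k gives f'(k) = n+g+δ, i.e. 0.23·k^(0.23−1) = 0.122, so k_gold = (0.23/0.122)^(1/0.77) ≈ 2.2784.

k_gold ≈ 2.28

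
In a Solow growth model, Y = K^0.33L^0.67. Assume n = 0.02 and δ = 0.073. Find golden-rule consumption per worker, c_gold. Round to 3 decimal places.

Capital per worker breaks even when investment replaces (n + δ)·k; here n + δ = 0.093.
Setting f'(k) = n+δ gives 0.33·k^(0.33−1) = 0.093, hence k_gold = (0.33/0.093)^(1/0.67) ≈ 6.6213.
y_gold = 6.6213^0.33 ≈ 1.8660.
c_gold = y_gold − (n+δ)·k_gold = 1.8660 − 0.093·6.6213 ≈ 1.2502.

c_gold ≈ 1.250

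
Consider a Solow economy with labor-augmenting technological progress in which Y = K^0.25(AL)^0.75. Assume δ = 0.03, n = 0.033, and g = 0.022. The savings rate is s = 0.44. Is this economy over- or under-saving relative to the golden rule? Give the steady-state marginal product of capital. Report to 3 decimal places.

over-saving; MPK ≈ 0.048

The effective depreciation rate is n + g + δ = 0.033 + 0.022 + 0.03 = 0.085.
Steady-state k*: s·k^0.25 = 0.085·k gives k* = (0.44/0.085)^(1/0.75) ≈ 8.9546.
MPK = 0.25·8.9546^(-0.75) ≈ 0.0483.
MPK < n+g+δ = 0.085, so the economy is dynamically inefficient (over-saving).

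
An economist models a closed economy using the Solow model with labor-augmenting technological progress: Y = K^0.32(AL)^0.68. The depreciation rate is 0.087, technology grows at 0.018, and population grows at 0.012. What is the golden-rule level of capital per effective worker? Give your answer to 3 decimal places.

The effective depreciation rate is n + g + δ = 0.012 + 0.018 + 0.087 = 0.117.
Setting f'(k) = n+g+δ gives 0.32·k^(0.32−1) = 0.117, hence k_gold = (0.32/0.117)^(1/0.68) ≈ 4.3913.

k_gold ≈ 4.391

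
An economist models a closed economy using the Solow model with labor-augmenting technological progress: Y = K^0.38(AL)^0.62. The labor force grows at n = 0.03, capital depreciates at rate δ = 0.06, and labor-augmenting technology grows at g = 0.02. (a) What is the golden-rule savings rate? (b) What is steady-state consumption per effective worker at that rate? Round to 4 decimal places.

n + g + δ = 0.03 + 0.02 + 0.06 = 0.11.
For Cobb-Douglas, s_gold equals capital's share: s_gold = 0.38.
Maximizing c = f(k) − (n+g+δ)·k gives f'(k) = n+g+δ, i.e. 0.38·k^(0.38−1) = 0.11, so k_gold = (0.38/0.11)^(1/0.62) ≈ 7.3854.
y_gold = 7.3854^0.38 ≈ 2.1379; c_gold = (1−0.38)·y_gold ≈ 1.3255.

(a) s_gold = 0.3800; (b) c_gold ≈ 1.3255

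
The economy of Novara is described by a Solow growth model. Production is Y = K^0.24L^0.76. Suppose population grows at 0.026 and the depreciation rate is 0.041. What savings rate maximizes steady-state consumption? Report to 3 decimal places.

Capital per worker breaks even when investment replaces (n + δ)·k; here n + δ = 0.067.
At the golden rule MPK = n+δ, and in any Cobb-Douglas steady state s = (n+δ)·k/y = MPK·k/y = capital's share 0.24.

s_gold = 0.240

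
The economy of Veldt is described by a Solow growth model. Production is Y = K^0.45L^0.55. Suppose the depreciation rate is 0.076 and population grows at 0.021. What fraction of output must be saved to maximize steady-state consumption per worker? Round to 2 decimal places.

Capital per worker breaks even when investment replaces (n + δ)·k; here n + δ = 0.097.
At the golden rule MPK = n+δ, and in any Cobb-Douglas steady state s = (n+δ)·k/y = MPK·k/y = capital's share 0.45.

s_gold = 0.45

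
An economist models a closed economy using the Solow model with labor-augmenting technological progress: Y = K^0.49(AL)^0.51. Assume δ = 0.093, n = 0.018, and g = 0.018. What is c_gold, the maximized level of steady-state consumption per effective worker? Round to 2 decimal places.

c_gold ≈ 1.84

Capital per effective worker breaks even when investment replaces (n + g + δ)·k; here n + g + δ = 0.129.
Setting f'(k) = n+g+δ gives 0.49·k^(0.49−1) = 0.129, hence k_gold = (0.49/0.129)^(1/0.51) ≈ 13.6925.
y_gold = 13.6925^0.49 ≈ 3.6048.
c_gold = y_gold − (n+g+δ)·k_gold = 3.6048 − 0.129·13.6925 ≈ 1.8384.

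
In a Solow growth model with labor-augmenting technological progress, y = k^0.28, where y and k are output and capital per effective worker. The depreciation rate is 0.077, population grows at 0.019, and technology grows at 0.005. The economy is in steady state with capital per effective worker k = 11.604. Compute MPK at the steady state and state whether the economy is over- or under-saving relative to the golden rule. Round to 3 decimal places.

Capital per effective worker breaks even when investment replaces (n + g + δ)·k; here n + g + δ = 0.101.
MPK = 0.28·k^(0.28−1) = 0.28·11.604^(-0.72) ≈ 0.0479.
MPK < 0.101, so the economy is dynamically inefficient (over-saving).

over-saving; MPK ≈ 0.048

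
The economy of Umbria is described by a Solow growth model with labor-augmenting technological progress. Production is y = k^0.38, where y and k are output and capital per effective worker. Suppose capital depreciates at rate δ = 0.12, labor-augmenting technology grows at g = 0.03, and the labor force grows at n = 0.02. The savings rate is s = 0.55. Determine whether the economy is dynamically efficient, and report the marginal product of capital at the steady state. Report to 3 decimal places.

dynamically inefficient; MPK ≈ 0.117

Capital per effective worker breaks even when investment replaces (n + g + δ)·k; here n + g + δ = 0.17.
Steady-state k*: s·k^0.38 = 0.17·k gives k* = (0.55/0.17)^(1/0.62) ≈ 6.6442.
MPK = 0.38·6.6442^(-0.62) ≈ 0.1175.
MPK < n+g+δ = 0.17, so the economy is dynamically inefficient (over-saving).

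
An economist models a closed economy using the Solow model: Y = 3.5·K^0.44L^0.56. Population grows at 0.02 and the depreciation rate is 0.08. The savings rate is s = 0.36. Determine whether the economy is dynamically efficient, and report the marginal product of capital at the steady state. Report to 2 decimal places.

dynamically efficient; MPK ≈ 0.12

The effective depreciation rate is n + δ = 0.02 + 0.08 = 0.1.
Steady-state k*: s·A·k^0.44 = 0.1·k gives k* = (0.36·3.5/0.1)^(1/0.56) ≈ 92.2460.
MPK = 0.44·3.5·92.2460^(-0.56) ≈ 0.1222.
MPK > n+δ = 0.1, so the economy is dynamically efficient (under-saving).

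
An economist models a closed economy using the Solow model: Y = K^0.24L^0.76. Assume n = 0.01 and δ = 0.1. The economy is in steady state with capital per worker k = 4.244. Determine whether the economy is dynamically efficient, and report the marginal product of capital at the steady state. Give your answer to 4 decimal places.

Break-even investment rate: n + δ = 0.01 + 0.1 = 0.11.
MPK = 0.24·k^(0.24−1) = 0.24·4.244^(-0.76) ≈ 0.0800.
MPK < 0.11, so the economy is dynamically inefficient (over-saving).

dynamically inefficient; MPK ≈ 0.0800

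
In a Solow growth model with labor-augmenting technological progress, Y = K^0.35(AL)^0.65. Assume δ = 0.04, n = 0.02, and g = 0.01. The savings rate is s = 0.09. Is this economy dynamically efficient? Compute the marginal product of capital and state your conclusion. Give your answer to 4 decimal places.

n + g + δ = 0.02 + 0.01 + 0.04 = 0.07.
Steady-state k*: s·k^0.35 = 0.07·k gives k* = (0.09/0.07)^(1/0.65) ≈ 1.4720.
MPK = 0.35·1.4720^(-0.65) ≈ 0.2722.
MPK > n+g+δ = 0.07, so the economy is dynamically efficient (under-saving).

dynamically efficient; MPK ≈ 0.2722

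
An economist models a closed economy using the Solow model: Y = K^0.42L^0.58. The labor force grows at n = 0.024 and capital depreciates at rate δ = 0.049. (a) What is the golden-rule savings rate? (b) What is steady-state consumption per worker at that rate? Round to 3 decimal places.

The effective depreciation rate is n + δ = 0.024 + 0.049 = 0.073.
For Cobb-Douglas, s_gold equals capital's share: s_gold = 0.42.
Setting f'(k) = n+δ gives 0.42·k^(0.42−1) = 0.073, hence k_gold = (0.42/0.073)^(1/0.58) ≈ 20.4276.
y_gold = 20.4276^0.42 ≈ 3.5505; c_gold = (1−0.42)·y_gold ≈ 2.0593.

(a) s_gold = 0.420; (b) c_gold ≈ 2.059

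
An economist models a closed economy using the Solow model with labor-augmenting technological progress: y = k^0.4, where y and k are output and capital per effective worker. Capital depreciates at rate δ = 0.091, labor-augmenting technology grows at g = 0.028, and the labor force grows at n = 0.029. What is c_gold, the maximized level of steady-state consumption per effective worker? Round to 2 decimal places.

The effective depreciation rate is n + g + δ = 0.029 + 0.028 + 0.091 = 0.148.
Golden rule sets MPK = n+g+δ: 0.4·k^(0.4−1) = 0.148, so k_gold = (0.4/0.148)^(1/0.6) ≈ 5.2440.
y_gold = 5.2440^0.4 ≈ 1.9403.
c_gold = y_gold − (n+g+δ)·k_gold = 1.9403 − 0.148·5.2440 ≈ 1.1642.

c_gold ≈ 1.16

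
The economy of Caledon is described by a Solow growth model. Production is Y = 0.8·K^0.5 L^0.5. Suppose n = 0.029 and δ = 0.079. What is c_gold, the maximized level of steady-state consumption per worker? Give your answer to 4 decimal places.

Break-even investment rate: n + δ = 0.029 + 0.079 = 0.108.
Maximizing c = f(k) − (n+δ)·k gives f'(k) = n+δ, i.e. 0.5·0.8·k^(0.5−1) = 0.108, so k_gold = (0.5·0.8/0.108)^(1/0.5) ≈ 13.7174.
y_gold = 0.8·13.7174^0.5 ≈ 2.9630.
c_gold = y_gold − (n+δ)·k_gold = 2.9630 − 0.108·13.7174 ≈ 1.4815.

c_gold ≈ 1.4815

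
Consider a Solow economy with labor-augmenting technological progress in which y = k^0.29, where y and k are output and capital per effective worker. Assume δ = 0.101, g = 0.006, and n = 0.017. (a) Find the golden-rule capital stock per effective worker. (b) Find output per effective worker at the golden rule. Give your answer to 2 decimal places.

Break-even investment rate: n + g + δ = 0.017 + 0.006 + 0.101 = 0.124.
At the golden rule the marginal product of capital equals n+g+δ: 0.29·k^(0.29−1) = 0.124. Solving, k_gold = (0.29/0.124)^(1/0.71) ≈ 3.3089.
y_gold = 3.3089^0.29 ≈ 1.4148.

(a) k_gold ≈ 3.31; (b) y_gold ≈ 1.41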